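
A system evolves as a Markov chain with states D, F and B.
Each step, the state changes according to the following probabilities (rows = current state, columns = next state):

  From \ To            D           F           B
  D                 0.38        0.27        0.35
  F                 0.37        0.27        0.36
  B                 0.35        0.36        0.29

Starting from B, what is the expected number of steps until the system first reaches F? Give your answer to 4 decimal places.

3.0532

Let t(s) be the expected number of steps to first reach F from state s, with t(F) = 0. Conditioning on the first step:
t(D) = 1 + 0.38·t(D) + 0.35·t(B)
t(B) = 1 + 0.35·t(D) + 0.29·t(B)
Solving: t(D) = 3.3365, t(B) = 3.0532.
Expected steps from B to F: 3.0532.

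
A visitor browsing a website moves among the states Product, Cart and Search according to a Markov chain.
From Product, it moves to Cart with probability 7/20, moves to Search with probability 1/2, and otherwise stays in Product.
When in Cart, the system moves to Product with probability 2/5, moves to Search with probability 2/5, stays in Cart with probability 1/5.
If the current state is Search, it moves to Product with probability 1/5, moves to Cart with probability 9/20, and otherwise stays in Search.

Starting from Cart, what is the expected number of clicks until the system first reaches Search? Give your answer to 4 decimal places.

Let t(s) be the expected number of clicks to first reach Search from state s, with t(Search) = 0. Conditioning on the first click:
t(Product) = 1 + 0.15·t(Product) + 0.35·t(Cart)
t(Cart) = 1 + 0.4·t(Product) + 0.2·t(Cart)
Solving: t(Product) = 2.1296, t(Cart) = 2.3148.
Expected clicks from Cart to Search: 2.3148.

2.3148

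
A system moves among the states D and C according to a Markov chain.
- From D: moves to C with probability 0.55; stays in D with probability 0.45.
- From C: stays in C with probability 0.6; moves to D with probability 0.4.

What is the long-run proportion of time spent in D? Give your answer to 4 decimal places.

0.4211

Let the stationary distribution be π with π = πP and π_1 + π_2 = 1.
π_1 = 0.45·π_1 + 0.4·π_2
Solving with the normalization constraint gives π = (0.4211, 0.5789).
So the stationary probability of D is 0.4211.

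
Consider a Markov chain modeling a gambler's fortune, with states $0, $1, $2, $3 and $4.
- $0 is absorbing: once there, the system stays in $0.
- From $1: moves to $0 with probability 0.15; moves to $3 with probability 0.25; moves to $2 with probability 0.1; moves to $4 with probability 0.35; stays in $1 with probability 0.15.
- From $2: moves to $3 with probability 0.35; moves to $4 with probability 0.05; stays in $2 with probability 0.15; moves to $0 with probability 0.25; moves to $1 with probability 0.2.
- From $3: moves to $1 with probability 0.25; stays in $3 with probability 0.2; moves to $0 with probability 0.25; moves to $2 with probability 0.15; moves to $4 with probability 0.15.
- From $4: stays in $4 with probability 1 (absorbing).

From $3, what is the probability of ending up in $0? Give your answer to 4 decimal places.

0.5583

Let h(s) be the probability of absorption at $0 starting from transient state s. Then h($0) = 1 and h($4) = 0. By first-step analysis:
h($1) = 0.15·1 + 0.15·h($1) + 0.1·h($2) + 0.25·h($3) + 0.35·0
h($2) = 0.25·1 + 0.2·h($1) + 0.15·h($2) + 0.35·h($3) + 0.05·0
h($3) = 0.25·1 + 0.25·h($1) + 0.15·h($2) + 0.2·h($3) + 0.15·0
Solving: h($1) = 0.4138, h($2) = 0.6214, h($3) = 0.5583.
Starting from $3, the probability is 0.5583.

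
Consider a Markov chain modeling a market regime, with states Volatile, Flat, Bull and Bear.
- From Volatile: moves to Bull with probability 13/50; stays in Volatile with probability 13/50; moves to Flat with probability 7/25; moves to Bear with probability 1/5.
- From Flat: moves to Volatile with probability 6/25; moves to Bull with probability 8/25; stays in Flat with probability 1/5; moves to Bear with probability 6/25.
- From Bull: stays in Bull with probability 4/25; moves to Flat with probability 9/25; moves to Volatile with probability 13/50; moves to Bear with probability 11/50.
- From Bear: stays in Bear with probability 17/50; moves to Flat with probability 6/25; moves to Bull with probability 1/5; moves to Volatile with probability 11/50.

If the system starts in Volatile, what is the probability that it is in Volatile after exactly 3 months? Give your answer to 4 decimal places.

0.2448

Propagate the distribution vector 3 months from Volatile.
After 0 months: (1.0000, 0.0000, 0.0000, 0.0000)
After 1 month: (0.2600, 0.2800, 0.2600, 0.2000)
After 2 months: (0.2464, 0.2704, 0.2388, 0.2444)
After 3 months: (0.2448, 0.2677, 0.2377, 0.2498)
P(in Volatile after 3 months) = 0.2448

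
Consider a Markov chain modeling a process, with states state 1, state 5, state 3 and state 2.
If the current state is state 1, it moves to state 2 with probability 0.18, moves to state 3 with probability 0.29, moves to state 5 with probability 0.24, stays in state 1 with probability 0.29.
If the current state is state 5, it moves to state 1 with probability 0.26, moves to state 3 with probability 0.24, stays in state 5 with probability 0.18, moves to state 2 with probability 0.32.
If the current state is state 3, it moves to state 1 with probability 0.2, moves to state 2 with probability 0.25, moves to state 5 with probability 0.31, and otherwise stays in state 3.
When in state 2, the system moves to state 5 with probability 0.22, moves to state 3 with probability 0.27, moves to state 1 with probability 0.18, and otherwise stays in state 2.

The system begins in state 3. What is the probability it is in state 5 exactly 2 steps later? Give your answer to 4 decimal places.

0.2332

Propagate the distribution vector 2 steps from state 3.
After 0 steps: (0.0000, 0.0000, 1.0000, 0.0000)
After 1 step: (0.2000, 0.3100, 0.2400, 0.2500)
After 2 steps: (0.2316, 0.2332, 0.2575, 0.2777)
P(in state 5 after 2 steps) = 0.2332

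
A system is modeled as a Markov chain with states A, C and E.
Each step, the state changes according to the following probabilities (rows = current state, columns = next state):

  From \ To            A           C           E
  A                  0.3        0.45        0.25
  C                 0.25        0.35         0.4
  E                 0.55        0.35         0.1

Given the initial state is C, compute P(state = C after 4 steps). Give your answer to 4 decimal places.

Propagate the distribution vector 4 steps from C.
After 0 steps: (0.0000, 1.0000, 0.0000)
After 1 step: (0.2500, 0.3500, 0.4000)
After 2 steps: (0.3825, 0.3750, 0.2425)
After 3 steps: (0.3419, 0.3883, 0.2699)
After 4 steps: (0.3481, 0.3842, 0.2678)
P(in C after 4 steps) = 0.3842

0.3842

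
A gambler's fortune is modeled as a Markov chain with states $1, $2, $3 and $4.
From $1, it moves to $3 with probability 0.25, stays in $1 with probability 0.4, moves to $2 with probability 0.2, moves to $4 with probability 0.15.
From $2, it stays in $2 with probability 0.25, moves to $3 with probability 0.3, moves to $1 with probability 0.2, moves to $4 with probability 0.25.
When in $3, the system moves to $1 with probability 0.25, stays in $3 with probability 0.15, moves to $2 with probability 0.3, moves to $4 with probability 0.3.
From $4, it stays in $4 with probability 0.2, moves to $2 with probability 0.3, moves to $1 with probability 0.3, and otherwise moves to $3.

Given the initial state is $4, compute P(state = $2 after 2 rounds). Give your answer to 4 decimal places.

0.2550

Propagate the distribution vector 2 rounds from $4.
After 0 rounds: (0.0000, 0.0000, 0.0000, 1.0000)
After 1 round: (0.3000, 0.3000, 0.2000, 0.2000)
After 2 rounds: (0.2900, 0.2550, 0.2350, 0.2200)
P(in $2 after 2 rounds) = 0.2550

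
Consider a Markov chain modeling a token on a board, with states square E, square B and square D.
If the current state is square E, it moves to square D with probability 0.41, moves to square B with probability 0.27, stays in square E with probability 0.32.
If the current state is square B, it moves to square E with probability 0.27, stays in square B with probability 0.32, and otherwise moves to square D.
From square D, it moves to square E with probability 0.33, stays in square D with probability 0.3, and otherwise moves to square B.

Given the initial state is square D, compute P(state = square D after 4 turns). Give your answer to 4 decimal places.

Propagate the distribution vector 4 turns from square D.
After 0 turns: (0.0000, 0.0000, 1.0000)
After 1 turn: (0.3300, 0.3700, 0.3000)
After 2 turns: (0.3045, 0.3185, 0.3770)
After 3 turns: (0.3078, 0.3236, 0.3685)
After 4 turns: (0.3075, 0.3230, 0.3695)
P(in square D after 4 turns) = 0.3695

0.3695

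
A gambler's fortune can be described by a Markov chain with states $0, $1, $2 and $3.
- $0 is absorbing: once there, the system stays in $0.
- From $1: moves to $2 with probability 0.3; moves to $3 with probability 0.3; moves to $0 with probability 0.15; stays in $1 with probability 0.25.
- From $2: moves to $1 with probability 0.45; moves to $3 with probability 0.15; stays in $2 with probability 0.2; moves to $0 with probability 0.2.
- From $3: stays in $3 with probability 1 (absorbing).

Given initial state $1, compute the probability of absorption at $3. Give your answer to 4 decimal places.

Let h(s) be the probability of absorption at $3 starting from transient state s. Then h($3) = 1 and h($0) = 0. By first-step analysis:
h($1) = 0.15·0 + 0.25·h($1) + 0.3·h($2) + 0.3·1
h($2) = 0.2·0 + 0.45·h($1) + 0.2·h($2) + 0.15·1
Solving: h($1) = 0.6129, h($2) = 0.5323.
Starting from $1, the probability is 0.6129.

0.6129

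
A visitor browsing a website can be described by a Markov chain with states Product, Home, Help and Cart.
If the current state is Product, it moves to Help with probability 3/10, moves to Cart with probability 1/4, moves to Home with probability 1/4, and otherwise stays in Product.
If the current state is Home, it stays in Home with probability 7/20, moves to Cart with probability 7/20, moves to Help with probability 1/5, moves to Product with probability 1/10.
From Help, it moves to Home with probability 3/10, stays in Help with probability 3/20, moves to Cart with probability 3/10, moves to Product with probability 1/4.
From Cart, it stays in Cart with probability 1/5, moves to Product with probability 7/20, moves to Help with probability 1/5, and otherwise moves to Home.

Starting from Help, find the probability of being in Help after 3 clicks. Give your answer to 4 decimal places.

0.2114

Propagate the distribution vector 3 clicks from Help.
After 0 clicks: (0.0000, 0.0000, 1.0000, 0.0000)
After 1 click: (0.2500, 0.3000, 0.1500, 0.3000)
After 2 clicks: (0.2225, 0.2875, 0.2175, 0.2725)
After 3 clicks: (0.2230, 0.2896, 0.2114, 0.2760)
P(in Help after 3 clicks) = 0.2114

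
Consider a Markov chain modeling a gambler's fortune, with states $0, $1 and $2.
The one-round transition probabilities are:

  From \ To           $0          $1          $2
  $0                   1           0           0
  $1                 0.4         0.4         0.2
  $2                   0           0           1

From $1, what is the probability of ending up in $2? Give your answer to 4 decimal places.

Let h(s) be the probability of absorption at $2 starting from transient state s. Then h($2) = 1 and h($0) = 0. By first-step analysis:
h($1) = 0.4·0 + 0.4·h($1) + 0.2·1
Solving: h($1) = 0.3333.
Starting from $1, the probability is 0.3333.

0.3333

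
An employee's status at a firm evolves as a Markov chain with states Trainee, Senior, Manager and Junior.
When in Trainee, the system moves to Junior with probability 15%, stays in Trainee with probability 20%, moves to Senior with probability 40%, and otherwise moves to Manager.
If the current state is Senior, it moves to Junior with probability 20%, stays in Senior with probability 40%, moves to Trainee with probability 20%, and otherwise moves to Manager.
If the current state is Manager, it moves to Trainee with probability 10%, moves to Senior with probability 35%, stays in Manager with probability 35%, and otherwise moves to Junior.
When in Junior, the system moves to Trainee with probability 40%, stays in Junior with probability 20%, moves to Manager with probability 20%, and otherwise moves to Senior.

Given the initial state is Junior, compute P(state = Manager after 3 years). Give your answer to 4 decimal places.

Propagate the distribution vector 3 years from Junior.
After 0 years: (0.0000, 0.0000, 0.0000, 1.0000)
After 1 year: (0.4000, 0.2000, 0.2000, 0.2000)
After 2 years: (0.2200, 0.3500, 0.2500, 0.1800)
After 3 years: (0.2110, 0.3515, 0.2485, 0.1890)
P(in Manager after 3 years) = 0.2485

0.2485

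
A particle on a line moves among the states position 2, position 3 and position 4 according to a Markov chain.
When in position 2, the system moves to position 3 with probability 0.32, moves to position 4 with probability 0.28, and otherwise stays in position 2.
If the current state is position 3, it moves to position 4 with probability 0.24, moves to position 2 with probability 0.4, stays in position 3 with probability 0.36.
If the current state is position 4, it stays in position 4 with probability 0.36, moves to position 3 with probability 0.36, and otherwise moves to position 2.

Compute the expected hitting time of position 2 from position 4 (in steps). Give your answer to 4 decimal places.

Let t(s) be the expected number of steps to first reach position 2 from state s, with t(position 2) = 0. Conditioning on the first step:
t(position 3) = 1 + 0.36·t(position 3) + 0.24·t(position 4)
t(position 4) = 1 + 0.36·t(position 3) + 0.36·t(position 4)
Solving: t(position 3) = 2.7228, t(position 4) = 3.0941.
Expected steps from position 4 to position 2: 3.0941.

3.0941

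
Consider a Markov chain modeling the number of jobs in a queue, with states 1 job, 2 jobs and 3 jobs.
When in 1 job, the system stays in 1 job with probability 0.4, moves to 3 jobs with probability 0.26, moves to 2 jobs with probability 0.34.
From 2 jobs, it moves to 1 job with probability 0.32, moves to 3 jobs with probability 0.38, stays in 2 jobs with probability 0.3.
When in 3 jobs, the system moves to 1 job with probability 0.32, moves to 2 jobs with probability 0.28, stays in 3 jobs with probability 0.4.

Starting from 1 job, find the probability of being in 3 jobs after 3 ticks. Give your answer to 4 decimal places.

Propagate the distribution vector 3 ticks from 1 job.
After 0 ticks: (1.0000, 0.0000, 0.0000)
After 1 tick: (0.4000, 0.3400, 0.2600)
After 2 ticks: (0.3520, 0.3108, 0.3372)
After 3 ticks: (0.3482, 0.3073, 0.3445)
P(in 3 jobs after 3 ticks) = 0.3445

0.3445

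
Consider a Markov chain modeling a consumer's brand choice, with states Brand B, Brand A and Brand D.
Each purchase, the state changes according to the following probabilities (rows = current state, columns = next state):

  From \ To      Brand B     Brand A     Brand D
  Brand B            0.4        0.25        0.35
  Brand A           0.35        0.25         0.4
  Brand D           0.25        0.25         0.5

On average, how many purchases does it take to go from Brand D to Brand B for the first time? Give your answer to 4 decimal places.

3.6364

Let t(s) be the expected number of purchases to first reach Brand B from state s, with t(Brand B) = 0. Conditioning on the first purchase:
t(Brand A) = 1 + 0.25·t(Brand A) + 0.4·t(Brand D)
t(Brand D) = 1 + 0.25·t(Brand A) + 0.5·t(Brand D)
Solving: t(Brand A) = 3.2727, t(Brand D) = 3.6364.
Expected purchases from Brand D to Brand B: 3.6364.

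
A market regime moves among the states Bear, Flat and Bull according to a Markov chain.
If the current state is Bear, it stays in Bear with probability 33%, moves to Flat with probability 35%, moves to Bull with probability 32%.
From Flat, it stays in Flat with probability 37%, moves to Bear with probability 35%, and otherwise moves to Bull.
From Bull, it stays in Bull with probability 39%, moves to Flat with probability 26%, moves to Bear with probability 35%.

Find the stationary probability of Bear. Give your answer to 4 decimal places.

Let the stationary distribution be π with π = πP and π_1 + π_2 + π_3 = 1.
π_1 = 0.33·π_1 + 0.35·π_2 + 0.35·π_3
π_2 = 0.35·π_1 + 0.37·π_2 + 0.26·π_3
Solving with the normalization constraint gives π = (0.3431, 0.3268, 0.3300).
So the stationary probability of Bear is 0.3431.

0.3431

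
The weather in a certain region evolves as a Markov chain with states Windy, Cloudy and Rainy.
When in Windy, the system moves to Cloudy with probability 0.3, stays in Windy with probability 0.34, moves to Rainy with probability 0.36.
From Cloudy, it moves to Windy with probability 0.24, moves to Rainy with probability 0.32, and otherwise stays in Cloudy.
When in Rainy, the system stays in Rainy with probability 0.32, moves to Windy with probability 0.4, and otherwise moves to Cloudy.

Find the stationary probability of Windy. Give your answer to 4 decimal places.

Let the stationary distribution be π with π = πP and π_1 + π_2 + π_3 = 1.
π_1 = 0.34·π_1 + 0.24·π_2 + 0.4·π_3
π_2 = 0.3·π_1 + 0.44·π_2 + 0.28·π_3
Solving with the normalization constraint gives π = (0.3259, 0.3411, 0.3330).
So the stationary probability of Windy is 0.3259.

0.3259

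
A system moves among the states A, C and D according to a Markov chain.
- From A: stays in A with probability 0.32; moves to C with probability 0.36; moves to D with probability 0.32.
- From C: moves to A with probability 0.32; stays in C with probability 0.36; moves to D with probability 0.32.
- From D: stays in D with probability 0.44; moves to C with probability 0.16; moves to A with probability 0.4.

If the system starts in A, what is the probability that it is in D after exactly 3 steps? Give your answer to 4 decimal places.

Propagate the distribution vector 3 steps from A.
After 0 steps: (1.0000, 0.0000, 0.0000)
After 1 step: (0.3200, 0.3600, 0.3200)
After 2 steps: (0.3456, 0.2960, 0.3584)
After 3 steps: (0.3487, 0.2883, 0.3630)
P(in D after 3 steps) = 0.3630

0.3630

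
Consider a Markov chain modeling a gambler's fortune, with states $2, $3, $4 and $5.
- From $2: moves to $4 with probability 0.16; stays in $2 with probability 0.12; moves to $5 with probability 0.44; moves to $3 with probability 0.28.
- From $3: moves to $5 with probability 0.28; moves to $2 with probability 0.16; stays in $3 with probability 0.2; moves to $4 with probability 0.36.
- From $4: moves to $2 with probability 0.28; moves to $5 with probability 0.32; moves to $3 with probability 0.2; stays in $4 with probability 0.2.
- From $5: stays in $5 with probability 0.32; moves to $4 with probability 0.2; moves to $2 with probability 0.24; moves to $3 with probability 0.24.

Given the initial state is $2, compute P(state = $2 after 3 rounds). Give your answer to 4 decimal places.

Propagate the distribution vector 3 rounds from $2.
After 0 rounds: (1.0000, 0.0000, 0.0000, 0.0000)
After 1 round: (0.1200, 0.2800, 0.1600, 0.4400)
After 2 rounds: (0.2096, 0.2272, 0.2400, 0.3232)
After 3 rounds: (0.2063, 0.2297, 0.2280, 0.3361)
P(in $2 after 3 rounds) = 0.2063

0.2063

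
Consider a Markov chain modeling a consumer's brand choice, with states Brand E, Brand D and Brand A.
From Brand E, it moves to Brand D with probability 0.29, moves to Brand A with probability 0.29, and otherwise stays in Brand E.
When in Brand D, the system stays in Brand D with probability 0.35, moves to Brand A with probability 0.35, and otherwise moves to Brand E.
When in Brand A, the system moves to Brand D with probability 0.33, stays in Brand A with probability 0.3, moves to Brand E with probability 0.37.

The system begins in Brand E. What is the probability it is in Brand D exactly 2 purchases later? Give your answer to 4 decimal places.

Sum over the intermediate state after 1 purchase:
P = P(Brand E→Brand E)·P(Brand E→Brand D) + P(Brand E→Brand D)·P(Brand D→Brand D) + P(Brand E→Brand A)·P(Brand A→Brand D)
  = 0.42×0.29 + 0.29×0.35 + 0.29×0.33
  = 0.1218 + 0.1015 + 0.0957 = 0.3190

0.3190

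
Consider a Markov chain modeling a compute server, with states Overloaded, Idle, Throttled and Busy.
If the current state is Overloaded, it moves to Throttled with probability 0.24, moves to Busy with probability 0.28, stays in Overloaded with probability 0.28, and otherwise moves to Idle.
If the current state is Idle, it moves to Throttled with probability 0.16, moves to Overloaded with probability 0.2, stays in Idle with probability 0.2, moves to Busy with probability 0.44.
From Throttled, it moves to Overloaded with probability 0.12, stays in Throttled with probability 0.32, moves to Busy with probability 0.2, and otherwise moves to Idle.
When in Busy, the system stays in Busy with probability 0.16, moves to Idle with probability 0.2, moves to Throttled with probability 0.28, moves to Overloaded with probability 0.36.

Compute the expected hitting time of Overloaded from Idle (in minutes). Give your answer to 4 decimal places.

4.3605

Let t(s) be the expected number of minutes to first reach Overloaded from state s, with t(Overloaded) = 0. Conditioning on the first minute:
t(Idle) = 1 + 0.2·t(Idle) + 0.16·t(Throttled) + 0.44·t(Busy)
t(Throttled) = 1 + 0.36·t(Idle) + 0.32·t(Throttled) + 0.2·t(Busy)
t(Busy) = 1 + 0.2·t(Idle) + 0.28·t(Throttled) + 0.16·t(Busy)
Solving: t(Idle) = 4.3605, t(Throttled) = 4.9166, t(Busy) = 3.8675.
Expected minutes from Idle to Overloaded: 4.3605.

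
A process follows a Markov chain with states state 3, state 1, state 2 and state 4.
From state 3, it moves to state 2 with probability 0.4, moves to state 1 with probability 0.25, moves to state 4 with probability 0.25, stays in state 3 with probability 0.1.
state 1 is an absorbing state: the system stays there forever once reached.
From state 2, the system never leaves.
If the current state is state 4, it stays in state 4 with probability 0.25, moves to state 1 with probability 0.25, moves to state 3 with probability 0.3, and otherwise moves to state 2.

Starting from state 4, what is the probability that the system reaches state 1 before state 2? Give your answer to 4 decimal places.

0.5000

Let h(s) be the probability of absorption at state 1 starting from transient state s. Then h(state 1) = 1 and h(state 2) = 0. By first-step analysis:
h(state 3) = 0.1·h(state 3) + 0.25·1 + 0.4·0 + 0.25·h(state 4)
h(state 4) = 0.3·h(state 3) + 0.25·1 + 0.2·0 + 0.25·h(state 4)
Solving: h(state 3) = 0.4167, h(state 4) = 0.5000.
Starting from state 4, the probability is 0.5000.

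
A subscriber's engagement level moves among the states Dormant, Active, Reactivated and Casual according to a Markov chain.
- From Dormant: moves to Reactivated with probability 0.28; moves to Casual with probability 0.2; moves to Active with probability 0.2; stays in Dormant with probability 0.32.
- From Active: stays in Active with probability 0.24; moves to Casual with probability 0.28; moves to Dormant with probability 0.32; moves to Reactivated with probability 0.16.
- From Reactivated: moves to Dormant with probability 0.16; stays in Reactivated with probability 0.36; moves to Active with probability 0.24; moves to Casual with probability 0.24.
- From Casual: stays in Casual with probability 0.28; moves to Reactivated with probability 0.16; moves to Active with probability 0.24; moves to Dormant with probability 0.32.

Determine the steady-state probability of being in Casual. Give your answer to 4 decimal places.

0.2478

Let the stationary distribution be π with π = πP and π_1 + π_2 + π_3 + π_4 = 1.
π_1 = 0.32·π_1 + 0.32·π_2 + 0.16·π_3 + 0.32·π_4
π_2 = 0.2·π_1 + 0.24·π_2 + 0.24·π_3 + 0.24·π_4
π_3 = 0.28·π_1 + 0.16·π_2 + 0.36·π_3 + 0.16·π_4
Solving with the normalization constraint gives π = (0.2813, 0.2288, 0.2422, 0.2478).
So the stationary probability of Casual is 0.2478.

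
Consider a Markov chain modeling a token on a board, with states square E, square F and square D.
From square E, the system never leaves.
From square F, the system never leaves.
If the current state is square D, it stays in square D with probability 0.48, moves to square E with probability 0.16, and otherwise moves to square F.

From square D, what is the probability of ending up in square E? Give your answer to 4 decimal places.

0.3077

Let h(s) be the probability of absorption at square E starting from transient state s. Then h(square E) = 1 and h(square F) = 0. By first-step analysis:
h(square D) = 0.16·1 + 0.36·0 + 0.48·h(square D)
Solving: h(square D) = 0.3077.
Starting from square D, the probability is 0.3077.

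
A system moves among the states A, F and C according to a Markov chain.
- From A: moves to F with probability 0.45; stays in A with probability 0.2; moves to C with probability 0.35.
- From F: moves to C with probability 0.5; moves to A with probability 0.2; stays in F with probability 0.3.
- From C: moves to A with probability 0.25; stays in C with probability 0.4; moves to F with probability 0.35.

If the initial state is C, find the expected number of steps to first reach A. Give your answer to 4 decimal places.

Let t(s) be the expected number of steps to first reach A from state s, with t(A) = 0. Conditioning on the first step:
t(F) = 1 + 0.3·t(F) + 0.5·t(C)
t(C) = 1 + 0.35·t(F) + 0.4·t(C)
Solving: t(F) = 4.4898, t(C) = 4.2857.
Expected steps from C to A: 4.2857.

4.2857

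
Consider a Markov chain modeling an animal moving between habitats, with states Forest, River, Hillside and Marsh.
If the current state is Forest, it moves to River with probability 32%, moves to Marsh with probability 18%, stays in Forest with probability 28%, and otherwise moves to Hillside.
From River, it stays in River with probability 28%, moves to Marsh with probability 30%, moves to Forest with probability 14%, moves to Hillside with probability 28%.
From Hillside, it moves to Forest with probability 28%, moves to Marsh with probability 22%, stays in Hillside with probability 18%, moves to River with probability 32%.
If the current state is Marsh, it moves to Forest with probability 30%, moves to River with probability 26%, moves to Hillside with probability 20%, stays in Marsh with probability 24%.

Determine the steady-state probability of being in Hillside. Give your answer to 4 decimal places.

0.2239

Let the stationary distribution be π with π = πP and π_1 + π_2 + π_3 + π_4 = 1.
π_1 = 0.28·π_1 + 0.14·π_2 + 0.28·π_3 + 0.3·π_4
π_2 = 0.32·π_1 + 0.28·π_2 + 0.32·π_3 + 0.26·π_4
π_3 = 0.22·π_1 + 0.28·π_2 + 0.18·π_3 + 0.2·π_4
Solving with the normalization constraint gives π = (0.2436, 0.2939, 0.2239, 0.2385).
So the stationary probability of Hillside is 0.2239.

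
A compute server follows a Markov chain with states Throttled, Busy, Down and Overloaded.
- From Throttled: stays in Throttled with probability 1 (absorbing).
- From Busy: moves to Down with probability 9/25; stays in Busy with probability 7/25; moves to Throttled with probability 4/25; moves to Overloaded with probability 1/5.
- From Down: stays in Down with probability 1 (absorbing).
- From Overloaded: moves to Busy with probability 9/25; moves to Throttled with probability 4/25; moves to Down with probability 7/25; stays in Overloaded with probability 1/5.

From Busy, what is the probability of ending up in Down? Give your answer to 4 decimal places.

0.6825

Let h(s) be the probability of absorption at Down starting from transient state s. Then h(Down) = 1 and h(Throttled) = 0. By first-step analysis:
h(Busy) = 0.16·0 + 0.28·h(Busy) + 0.36·1 + 0.2·h(Overloaded)
h(Overloaded) = 0.16·0 + 0.36·h(Busy) + 0.28·1 + 0.2·h(Overloaded)
Solving: h(Busy) = 0.6825, h(Overloaded) = 0.6571.
Starting from Busy, the probability is 0.6825.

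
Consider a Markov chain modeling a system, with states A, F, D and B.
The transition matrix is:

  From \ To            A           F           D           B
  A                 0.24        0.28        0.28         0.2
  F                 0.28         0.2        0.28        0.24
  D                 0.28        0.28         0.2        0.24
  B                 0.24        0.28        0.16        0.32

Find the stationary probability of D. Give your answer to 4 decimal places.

0.2315

Let the stationary distribution be π with π = πP and π_1 + π_2 + π_3 + π_4 = 1.
π_1 = 0.24·π_1 + 0.28·π_2 + 0.28·π_3 + 0.24·π_4
π_2 = 0.28·π_1 + 0.2·π_2 + 0.28·π_3 + 0.28·π_4
π_3 = 0.28·π_1 + 0.28·π_2 + 0.2·π_3 + 0.16·π_4
Solving with the normalization constraint gives π = (0.2596, 0.2593, 0.2315, 0.2496).
So the stationary probability of D is 0.2315.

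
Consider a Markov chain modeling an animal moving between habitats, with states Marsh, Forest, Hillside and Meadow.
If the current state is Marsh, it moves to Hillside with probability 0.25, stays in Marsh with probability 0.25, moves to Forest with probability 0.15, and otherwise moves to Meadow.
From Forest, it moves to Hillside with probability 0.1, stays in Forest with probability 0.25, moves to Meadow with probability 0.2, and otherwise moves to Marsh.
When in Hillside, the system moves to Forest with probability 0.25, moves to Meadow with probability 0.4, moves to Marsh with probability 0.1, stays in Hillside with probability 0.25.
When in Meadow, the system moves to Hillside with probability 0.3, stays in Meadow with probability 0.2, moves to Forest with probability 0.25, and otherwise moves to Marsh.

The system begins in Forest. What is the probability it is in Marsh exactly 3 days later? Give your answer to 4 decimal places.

Propagate the distribution vector 3 days from Forest.
After 0 days: (0.0000, 1.0000, 0.0000, 0.0000)
After 1 day: (0.4500, 0.2500, 0.1000, 0.2000)
After 2 days: (0.2850, 0.2050, 0.2225, 0.2875)
After 3 days: (0.2576, 0.2215, 0.2336, 0.2873)
P(in Marsh after 3 days) = 0.2576

0.2576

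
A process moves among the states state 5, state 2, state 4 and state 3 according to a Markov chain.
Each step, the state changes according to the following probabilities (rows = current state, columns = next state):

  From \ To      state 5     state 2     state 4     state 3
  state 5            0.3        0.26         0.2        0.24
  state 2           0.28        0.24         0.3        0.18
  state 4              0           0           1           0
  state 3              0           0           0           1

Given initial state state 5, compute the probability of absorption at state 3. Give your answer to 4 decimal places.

Let h(s) be the probability of absorption at state 3 starting from transient state s. Then h(state 3) = 1 and h(state 4) = 0. By first-step analysis:
h(state 5) = 0.3·h(state 5) + 0.26·h(state 2) + 0.2·0 + 0.24·1
h(state 2) = 0.28·h(state 5) + 0.24·h(state 2) + 0.3·0 + 0.18·1
Solving: h(state 5) = 0.4991, h(state 2) = 0.4207.
Starting from state 5, the probability is 0.4991.

0.4991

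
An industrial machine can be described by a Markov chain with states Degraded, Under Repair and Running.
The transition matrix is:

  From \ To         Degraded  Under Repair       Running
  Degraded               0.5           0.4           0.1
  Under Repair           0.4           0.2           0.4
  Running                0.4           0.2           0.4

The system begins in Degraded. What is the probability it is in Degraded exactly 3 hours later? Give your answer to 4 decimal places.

Propagate the distribution vector 3 hours from Degraded.
After 0 hours: (1.0000, 0.0000, 0.0000)
After 1 hour: (0.5000, 0.4000, 0.1000)
After 2 hours: (0.4500, 0.3000, 0.2500)
After 3 hours: (0.4450, 0.2900, 0.2650)
P(in Degraded after 3 hours) = 0.4450

0.4450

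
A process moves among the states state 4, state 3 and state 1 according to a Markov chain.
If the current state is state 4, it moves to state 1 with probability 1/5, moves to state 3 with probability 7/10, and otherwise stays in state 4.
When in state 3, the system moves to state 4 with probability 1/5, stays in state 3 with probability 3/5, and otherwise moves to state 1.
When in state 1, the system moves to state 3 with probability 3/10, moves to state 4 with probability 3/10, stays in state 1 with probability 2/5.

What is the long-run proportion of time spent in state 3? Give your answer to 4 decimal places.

Let the stationary distribution be π with π = πP and π_1 + π_2 + π_3 = 1.
π_1 = 0.1·π_1 + 0.2·π_2 + 0.3·π_3
π_2 = 0.7·π_1 + 0.6·π_2 + 0.3·π_3
Solving with the normalization constraint gives π = (0.2045, 0.5455, 0.2500).
So the stationary probability of state 3 is 0.5455.

0.5455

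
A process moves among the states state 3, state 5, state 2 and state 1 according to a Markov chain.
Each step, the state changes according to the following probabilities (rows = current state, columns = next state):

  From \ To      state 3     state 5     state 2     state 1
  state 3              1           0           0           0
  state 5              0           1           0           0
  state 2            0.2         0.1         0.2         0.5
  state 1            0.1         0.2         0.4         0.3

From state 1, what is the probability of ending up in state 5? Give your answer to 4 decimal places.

Let h(s) be the probability of absorption at state 5 starting from transient state s. Then h(state 5) = 1 and h(state 3) = 0. By first-step analysis:
h(state 2) = 0.2·0 + 0.1·1 + 0.2·h(state 2) + 0.5·h(state 1)
h(state 1) = 0.1·0 + 0.2·1 + 0.4·h(state 2) + 0.3·h(state 1)
Solving: h(state 2) = 0.4722, h(state 1) = 0.5556.
Starting from state 1, the probability is 0.5556.

0.5556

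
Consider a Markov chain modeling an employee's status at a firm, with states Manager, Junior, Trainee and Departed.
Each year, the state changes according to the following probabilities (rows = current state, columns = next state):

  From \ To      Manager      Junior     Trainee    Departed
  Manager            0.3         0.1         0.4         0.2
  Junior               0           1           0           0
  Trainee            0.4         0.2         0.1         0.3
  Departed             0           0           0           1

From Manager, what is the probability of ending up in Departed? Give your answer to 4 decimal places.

Let h(s) be the probability of absorption at Departed starting from transient state s. Then h(Departed) = 1 and h(Junior) = 0. By first-step analysis:
h(Manager) = 0.3·h(Manager) + 0.1·0 + 0.4·h(Trainee) + 0.2·1
h(Trainee) = 0.4·h(Manager) + 0.2·0 + 0.1·h(Trainee) + 0.3·1
Solving: h(Manager) = 0.6383, h(Trainee) = 0.6170.
Starting from Manager, the probability is 0.6383.

0.6383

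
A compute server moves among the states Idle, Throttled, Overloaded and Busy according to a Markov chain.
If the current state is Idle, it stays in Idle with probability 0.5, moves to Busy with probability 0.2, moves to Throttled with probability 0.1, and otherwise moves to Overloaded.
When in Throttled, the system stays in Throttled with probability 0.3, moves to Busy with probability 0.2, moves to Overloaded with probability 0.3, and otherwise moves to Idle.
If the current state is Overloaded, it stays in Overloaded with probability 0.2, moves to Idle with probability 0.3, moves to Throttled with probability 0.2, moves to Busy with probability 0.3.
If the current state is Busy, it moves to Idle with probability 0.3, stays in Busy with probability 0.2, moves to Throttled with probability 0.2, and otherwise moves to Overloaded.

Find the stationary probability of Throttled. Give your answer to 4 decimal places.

Let the stationary distribution be π with π = πP and π_1 + π_2 + π_3 + π_4 = 1.
π_1 = 0.5·π_1 + 0.2·π_2 + 0.3·π_3 + 0.3·π_4
π_2 = 0.1·π_1 + 0.3·π_2 + 0.2·π_3 + 0.2·π_4
π_3 = 0.2·π_1 + 0.3·π_2 + 0.2·π_3 + 0.3·π_4
Solving with the normalization constraint gives π = (0.3521, 0.1831, 0.2407, 0.2241).
So the stationary probability of Throttled is 0.1831.

0.1831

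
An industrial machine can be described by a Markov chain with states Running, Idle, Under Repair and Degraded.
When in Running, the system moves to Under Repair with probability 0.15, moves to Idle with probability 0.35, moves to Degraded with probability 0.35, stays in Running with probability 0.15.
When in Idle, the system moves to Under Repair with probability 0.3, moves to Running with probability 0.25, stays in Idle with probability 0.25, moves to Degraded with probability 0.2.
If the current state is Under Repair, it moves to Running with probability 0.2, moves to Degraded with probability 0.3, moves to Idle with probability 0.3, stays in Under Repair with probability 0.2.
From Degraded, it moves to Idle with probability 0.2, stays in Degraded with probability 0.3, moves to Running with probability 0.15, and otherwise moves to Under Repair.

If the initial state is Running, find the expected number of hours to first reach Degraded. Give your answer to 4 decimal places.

Let t(s) be the expected number of hours to first reach Degraded from state s, with t(Degraded) = 0. Conditioning on the first hour:
t(Running) = 1 + 0.15·t(Running) + 0.35·t(Idle) + 0.15·t(Under Repair)
t(Idle) = 1 + 0.25·t(Running) + 0.25·t(Idle) + 0.3·t(Under Repair)
t(Under Repair) = 1 + 0.2·t(Running) + 0.3·t(Idle) + 0.2·t(Under Repair)
Solving: t(Running) = 3.4089, t(Idle) = 3.8947, t(Under Repair) = 3.5628.
Expected hours from Running to Degraded: 3.4089.

3.4089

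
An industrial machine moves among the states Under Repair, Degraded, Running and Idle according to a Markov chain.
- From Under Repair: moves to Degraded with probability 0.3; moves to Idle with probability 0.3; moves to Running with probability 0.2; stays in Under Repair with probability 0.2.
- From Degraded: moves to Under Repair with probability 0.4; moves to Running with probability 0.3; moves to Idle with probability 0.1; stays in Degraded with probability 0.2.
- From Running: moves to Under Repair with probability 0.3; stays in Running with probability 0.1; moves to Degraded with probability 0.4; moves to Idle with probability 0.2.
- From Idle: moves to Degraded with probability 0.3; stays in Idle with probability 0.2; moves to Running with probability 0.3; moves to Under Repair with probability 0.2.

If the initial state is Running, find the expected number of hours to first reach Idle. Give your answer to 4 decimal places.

5.0189

Let t(s) be the expected number of hours to first reach Idle from state s, with t(Idle) = 0. Conditioning on the first hour:
t(Under Repair) = 1 + 0.2·t(Under Repair) + 0.3·t(Degraded) + 0.2·t(Running)
t(Degraded) = 1 + 0.4·t(Under Repair) + 0.2·t(Degraded) + 0.3·t(Running)
t(Running) = 1 + 0.3·t(Under Repair) + 0.4·t(Degraded) + 0.1·t(Running)
Solving: t(Under Repair) = 4.5283, t(Degraded) = 5.3962, t(Running) = 5.0189.
Expected hours from Running to Idle: 5.0189.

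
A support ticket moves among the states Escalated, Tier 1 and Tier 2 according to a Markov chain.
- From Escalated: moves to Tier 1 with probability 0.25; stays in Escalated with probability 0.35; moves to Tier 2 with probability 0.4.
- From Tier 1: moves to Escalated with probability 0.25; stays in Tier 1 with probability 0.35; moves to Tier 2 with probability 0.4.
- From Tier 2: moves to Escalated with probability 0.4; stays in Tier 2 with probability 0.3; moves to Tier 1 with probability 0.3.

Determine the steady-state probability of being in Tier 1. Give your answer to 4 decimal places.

0.2980

Let the stationary distribution be π with π = πP and π_1 + π_2 + π_3 = 1.
π_1 = 0.35·π_1 + 0.25·π_2 + 0.4·π_3
π_2 = 0.25·π_1 + 0.35·π_2 + 0.3·π_3
Solving with the normalization constraint gives π = (0.3384, 0.2980, 0.3636).
So the stationary probability of Tier 1 is 0.2980.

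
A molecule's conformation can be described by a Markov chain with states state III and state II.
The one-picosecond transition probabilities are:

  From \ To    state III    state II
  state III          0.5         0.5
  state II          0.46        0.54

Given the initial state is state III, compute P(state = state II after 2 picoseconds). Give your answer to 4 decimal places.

Sum over the intermediate state after 1 picosecond:
P = P(state III→state III)·P(state III→state II) + P(state III→state II)·P(state II→state II)
  = 0.5×0.5 + 0.5×0.54
  = 0.2500 + 0.2700 = 0.5200

0.5200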